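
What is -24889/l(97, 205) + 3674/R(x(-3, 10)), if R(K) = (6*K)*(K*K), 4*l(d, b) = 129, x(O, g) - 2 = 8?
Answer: -33159003/43000 ≈ -771.14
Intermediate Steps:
x(O, g) = 10 (x(O, g) = 2 + 8 = 10)
l(d, b) = 129/4 (l(d, b) = (¼)*129 = 129/4)
R(K) = 6*K³ (R(K) = (6*K)*K² = 6*K³)
-24889/l(97, 205) + 3674/R(x(-3, 10)) = -24889/129/4 + 3674/((6*10³)) = -24889*4/129 + 3674/((6*1000)) = -99556/129 + 3674/6000 = -99556/129 + 3674*(1/6000) = -99556/129 + 1837/3000 = -33159003/43000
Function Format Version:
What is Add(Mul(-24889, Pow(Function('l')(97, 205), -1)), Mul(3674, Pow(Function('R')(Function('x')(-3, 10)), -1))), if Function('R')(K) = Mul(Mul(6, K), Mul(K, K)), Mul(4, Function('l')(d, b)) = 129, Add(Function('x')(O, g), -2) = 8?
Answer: Rational(-33159003, 43000) ≈ -771.14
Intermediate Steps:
Function('x')(O, g) = 10 (Function('x')(O, g) = Add(2, 8) = 10)
Function('l')(d, b) = Rational(129, 4) (Function('l')(d, b) = Mul(Rational(1, 4), 129) = Rational(129, 4))
Function('R')(K) = Mul(6, Pow(K, 3)) (Function('R')(K) = Mul(Mul(6, K), Pow(K, 2)) = Mul(6, Pow(K, 3)))
Add(Mul(-24889, Pow(Function('l')(97, 205), -1)), Mul(3674, Pow(Function('R')(Function('x')(-3, 10)), -1))) = Add(Mul(-24889, Pow(Rational(129, 4), -1)), Mul(3674, Pow(Mul(6, Pow(10, 3)), -1))) = Add(Mul(-24889, Rational(4, 129)), Mul(3674, Pow(Mul(6, 1000), -1))) = Add(Rational(-99556, 129), Mul(3674, Pow(6000, -1))) = Add(Rational(-99556, 129), Mul(3674, Rational(1, 6000))) = Add(Rational(-99556, 129), Rational(1837, 3000)) = Rational(-33159003, 43000)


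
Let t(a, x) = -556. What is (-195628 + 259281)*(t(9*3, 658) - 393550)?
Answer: -25086029218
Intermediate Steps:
(-195628 + 259281)*(t(9*3, 658) - 393550) = (-195628 + 259281)*(-556 - 393550) = 63653*(-394106) = -25086029218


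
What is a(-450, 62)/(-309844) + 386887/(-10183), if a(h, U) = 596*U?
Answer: -30062724461/788785363 ≈ -38.113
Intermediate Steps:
a(-450, 62)/(-309844) + 386887/(-10183) = (596*62)/(-309844) + 386887/(-10183) = 36952*(-1/309844) + 386887*(-1/10183) = -9238/77461 - 386887/10183 = -30062724461/788785363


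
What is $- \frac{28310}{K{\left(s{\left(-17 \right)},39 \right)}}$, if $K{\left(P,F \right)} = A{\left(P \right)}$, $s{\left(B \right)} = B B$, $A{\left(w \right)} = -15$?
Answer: $\frac{5662}{3} \approx 1887.3$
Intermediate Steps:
$s{\left(B \right)} = B^{2}$
$K{\left(P,F \right)} = -15$
$- \frac{28310}{K{\left(s{\left(-17 \right)},39 \right)}} = - \frac{28310}{-15} = \left(-28310\right) \left(- \frac{1}{15}\right) = \frac{5662}{3}$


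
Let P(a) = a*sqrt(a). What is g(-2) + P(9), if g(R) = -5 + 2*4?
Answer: 30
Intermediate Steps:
g(R) = 3 (g(R) = -5 + 8 = 3)
P(a) = a**(3/2)
g(-2) + P(9) = 3 + 9**(3/2) = 3 + 27 = 30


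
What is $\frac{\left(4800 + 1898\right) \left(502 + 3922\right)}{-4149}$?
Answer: $- \frac{29631952}{4149} \approx -7142.0$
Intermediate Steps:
$\frac{\left(4800 + 1898\right) \left(502 + 3922\right)}{-4149} = 6698 \cdot 4424 \left(- \frac{1}{4149}\right) = 29631952 \left(- \frac{1}{4149}\right) = - \frac{29631952}{4149}$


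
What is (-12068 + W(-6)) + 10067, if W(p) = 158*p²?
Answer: 3687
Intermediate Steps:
(-12068 + W(-6)) + 10067 = (-12068 + 158*(-6)²) + 10067 = (-12068 + 158*36) + 10067 = (-12068 + 5688) + 10067 = -6380 + 10067 = 3687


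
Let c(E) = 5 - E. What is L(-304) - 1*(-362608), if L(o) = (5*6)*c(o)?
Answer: 371878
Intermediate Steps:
L(o) = 150 - 30*o (L(o) = (5*6)*(5 - o) = 30*(5 - o) = 150 - 30*o)
L(-304) - 1*(-362608) = (150 - 30*(-304)) - 1*(-362608) = (150 + 9120) + 362608 = 9270 + 362608 = 371878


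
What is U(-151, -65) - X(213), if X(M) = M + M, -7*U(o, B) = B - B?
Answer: -426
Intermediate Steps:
U(o, B) = 0 (U(o, B) = -(B - B)/7 = -1/7*0 = 0)
X(M) = 2*M
U(-151, -65) - X(213) = 0 - 2*213 = 0 - 1*426 = 0 - 426 = -426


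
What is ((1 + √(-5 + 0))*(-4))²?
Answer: -64 + 32*I*√5 ≈ -64.0 + 71.554*I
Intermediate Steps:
((1 + √(-5 + 0))*(-4))² = ((1 + √(-5))*(-4))² = ((1 + I*√5)*(-4))² = (-4 - 4*I*√5)²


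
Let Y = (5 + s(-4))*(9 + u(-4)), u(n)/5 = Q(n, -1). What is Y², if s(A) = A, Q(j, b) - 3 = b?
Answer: 361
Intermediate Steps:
Q(j, b) = 3 + b
u(n) = 10 (u(n) = 5*(3 - 1) = 5*2 = 10)
Y = 19 (Y = (5 - 4)*(9 + 10) = 1*19 = 19)
Y² = 19² = 361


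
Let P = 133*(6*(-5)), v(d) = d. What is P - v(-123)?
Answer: -3867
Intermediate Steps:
P = -3990 (P = 133*(-30) = -3990)
P - v(-123) = -3990 - 1*(-123) = -3990 + 123 = -3867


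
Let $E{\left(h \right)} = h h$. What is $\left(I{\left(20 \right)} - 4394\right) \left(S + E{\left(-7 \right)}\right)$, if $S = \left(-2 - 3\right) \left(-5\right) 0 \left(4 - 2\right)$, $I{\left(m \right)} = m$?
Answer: $-214326$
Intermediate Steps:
$E{\left(h \right)} = h^{2}$
$S = 0$ ($S = \left(-5\right) \left(-5\right) 0 \cdot 2 = 25 \cdot 0 \cdot 2 = 0 \cdot 2 = 0$)
$\left(I{\left(20 \right)} - 4394\right) \left(S + E{\left(-7 \right)}\right) = \left(20 - 4394\right) \left(0 + \left(-7\right)^{2}\right) = - 4374 \left(0 + 49\right) = \left(-4374\right) 49 = -214326$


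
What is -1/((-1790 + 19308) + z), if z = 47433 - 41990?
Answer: -1/22961 ≈ -4.3552e-5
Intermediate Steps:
z = 5443
-1/((-1790 + 19308) + z) = -1/((-1790 + 19308) + 5443) = -1/(17518 + 5443) = -1/22961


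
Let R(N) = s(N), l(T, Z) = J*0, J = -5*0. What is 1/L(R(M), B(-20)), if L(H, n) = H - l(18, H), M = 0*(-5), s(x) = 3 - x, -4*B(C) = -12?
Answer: ⅓ ≈ 0.33333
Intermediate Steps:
J = 0
l(T, Z) = 0 (l(T, Z) = 0*0 = 0)
B(C) = 3 (B(C) = -¼*(-12) = 3)
M = 0
R(N) = 3 - N
L(H, n) = H (L(H, n) = H - 1*0 = H + 0 = H)
1/L(R(M), B(-20)) = 1/(3 - 1*0) = 1/(3 + 0) = 1/3 = ⅓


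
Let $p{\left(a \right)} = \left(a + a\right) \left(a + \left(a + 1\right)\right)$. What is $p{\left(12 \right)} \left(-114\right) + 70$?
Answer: $-68330$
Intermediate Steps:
$p{\left(a \right)} = 2 a \left(1 + 2 a\right)$ ($p{\left(a \right)} = 2 a \left(a + \left(1 + a\right)\right) = 2 a \left(1 + 2 a\right)$)
$p{\left(12 \right)} \left(-114\right) + 70 = 2 \cdot 12 \left(1 + 2 \cdot 12\right) \left(-114\right) + 70 = 2 \cdot 12 \left(1 + 24\right) \left(-114\right) + 70 = 2 \cdot 12 \cdot 25 \left(-114\right) + 70 = 600 \left(-114\right) + 70 = -68400 + 70 = -68330$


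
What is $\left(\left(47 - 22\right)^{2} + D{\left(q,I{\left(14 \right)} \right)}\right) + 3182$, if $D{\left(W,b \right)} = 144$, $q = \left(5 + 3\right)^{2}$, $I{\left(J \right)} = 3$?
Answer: $3951$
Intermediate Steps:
$q = 64$ ($q = 8^{2} = 64$)
$\left(\left(47 - 22\right)^{2} + D{\left(q,I{\left(14 \right)} \right)}\right) + 3182 = \left(\left(47 - 22\right)^{2} + 144\right) + 3182 = \left(25^{2} + 144\right) + 3182 = \left(625 + 144\right) + 3182 = 769 + 3182 = 3951$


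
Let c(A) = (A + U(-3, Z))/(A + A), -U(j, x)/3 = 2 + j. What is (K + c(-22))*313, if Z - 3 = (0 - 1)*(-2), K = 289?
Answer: 3986055/44 ≈ 90592.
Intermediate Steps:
Z = 5 (Z = 3 + (0 - 1)*(-2) = 3 - 1*(-2) = 3 + 2 = 5)
U(j, x) = -6 - 3*j (U(j, x) = -3*(2 + j) = -6 - 3*j)
c(A) = (3 + A)/(2*A) (c(A) = (A + (-6 - 3*(-3)))/(A + A) = (A + (-6 + 9))/((2*A)) = (A + 3)*(1/(2*A)) = (3 + A)*(1/(2*A)) = (3 + A)/(2*A))
(K + c(-22))*313 = (289 + (1/2)*(3 - 22)/(-22))*313 = (289 + (1/2)*(-1/22)*(-19))*313 = (289 + 19/44)*313 = (12735/44)*313 = 3986055/44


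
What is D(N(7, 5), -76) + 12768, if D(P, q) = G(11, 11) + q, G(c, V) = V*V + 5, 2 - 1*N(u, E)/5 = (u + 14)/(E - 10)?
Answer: 12818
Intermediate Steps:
N(u, E) = 10 - 5*(14 + u)/(-10 + E) (N(u, E) = 10 - 5*(u + 14)/(E - 10) = 10 - 5*(14 + u)/(-10 + E))
G(c, V) = 5 + V² (G(c, V) = V² + 5 = 5 + V²)
D(P, q) = 126 + q (D(P, q) = (5 + 11²) + q = (5 + 121) + q = 126 + q)
D(N(7, 5), -76) + 12768 = (126 - 76) + 12768 = 50 + 12768 = 12818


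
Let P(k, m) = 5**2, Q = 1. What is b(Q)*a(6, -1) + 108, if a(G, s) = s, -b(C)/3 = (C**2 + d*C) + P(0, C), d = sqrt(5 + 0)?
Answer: 186 + 3*sqrt(5) ≈ 192.71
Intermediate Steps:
P(k, m) = 25
d = sqrt(5) ≈ 2.2361
b(C) = -75 - 3*C**2 - 3*C*sqrt(5) (b(C) = -3*((C**2 + sqrt(5)*C) + 25) = -3*((C**2 + C*sqrt(5)) + 25) = -3*(25 + C**2 + C*sqrt(5)) = -75 - 3*C**2 - 3*C*sqrt(5))
b(Q)*a(6, -1) + 108 = (-75 - 3*1**2 - 3*1*sqrt(5))*(-1) + 108 = (-75 - 3*1 - 3*sqrt(5))*(-1) + 108 = (-75 - 3 - 3*sqrt(5))*(-1) + 108 = (-78 - 3*sqrt(5))*(-1) + 108 = (78 + 3*sqrt(5)) + 108 = 186 + 3*sqrt(5)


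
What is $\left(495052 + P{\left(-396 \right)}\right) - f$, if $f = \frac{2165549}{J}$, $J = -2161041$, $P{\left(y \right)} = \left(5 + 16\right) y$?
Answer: $\frac{1051858617725}{2161041} \approx 4.8674 \cdot 10^{5}$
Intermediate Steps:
$P{\left(y \right)} = 21 y$
$f = - \frac{2165549}{2161041}$ ($f = \frac{2165549}{-2161041} = 2165549 \left(- \frac{1}{2161041}\right) = - \frac{2165549}{2161041} \approx -1.0021$)
$\left(495052 + P{\left(-396 \right)}\right) - f = \left(495052 + 21 \left(-396\right)\right) - - \frac{2165549}{2161041} = \left(495052 - 8316\right) + \frac{2165549}{2161041} = 486736 + \frac{2165549}{2161041} = \frac{1051858617725}{2161041}$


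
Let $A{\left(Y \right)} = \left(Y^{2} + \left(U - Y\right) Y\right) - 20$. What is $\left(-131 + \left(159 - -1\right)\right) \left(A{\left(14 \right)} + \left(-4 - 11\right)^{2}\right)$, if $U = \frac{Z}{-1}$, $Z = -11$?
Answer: $10411$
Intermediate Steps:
$U = 11$ ($U = - \frac{11}{-1} = \left(-11\right) \left(-1\right) = 11$)
$A{\left(Y \right)} = -20 + Y^{2} + Y \left(11 - Y\right)$ ($A{\left(Y \right)} = \left(Y^{2} + \left(11 - Y\right) Y\right) - 20 = \left(Y^{2} + Y \left(11 - Y\right)\right) - 20 = -20 + Y^{2} + Y \left(11 - Y\right)$)
$\left(-131 + \left(159 - -1\right)\right) \left(A{\left(14 \right)} + \left(-4 - 11\right)^{2}\right) = \left(-131 + \left(159 - -1\right)\right) \left(\left(-20 + 11 \cdot 14\right) + \left(-4 - 11\right)^{2}\right) = \left(-131 + \left(159 + 1\right)\right) \left(\left(-20 + 154\right) + \left(-15\right)^{2}\right) = \left(-131 + 160\right) \left(134 + 225\right) = 29 \cdot 359 = 10411$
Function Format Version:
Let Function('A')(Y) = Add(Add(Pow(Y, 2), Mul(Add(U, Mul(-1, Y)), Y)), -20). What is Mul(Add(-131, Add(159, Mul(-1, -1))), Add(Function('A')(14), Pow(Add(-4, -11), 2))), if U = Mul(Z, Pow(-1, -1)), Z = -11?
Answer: 10411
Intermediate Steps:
U = 11 (U = Mul(-11, Pow(-1, -1)) = Mul(-11, -1) = 11)
Function('A')(Y) = Add(-20, Pow(Y, 2), Mul(Y, Add(11, Mul(-1, Y)))) (Function('A')(Y) = Add(Add(Pow(Y, 2), Mul(Add(11, Mul(-1, Y)), Y)), -20) = Add(Add(Pow(Y, 2), Mul(Y, Add(11, Mul(-1, Y)))), -20) = Add(-20, Pow(Y, 2), Mul(Y, Add(11, Mul(-1, Y)))))
Mul(Add(-131, Add(159, Mul(-1, -1))), Add(Function('A')(14), Pow(Add(-4, -11), 2))) = Mul(Add(-131, Add(159, Mul(-1, -1))), Add(Add(-20, Mul(11, 14)), Pow(Add(-4, -11), 2))) = Mul(Add(-131, Add(159, 1)), Add(Add(-20, 154), Pow(-15, 2))) = Mul(Add(-131, 160), Add(134, 225)) = Mul(29, 359) = 10411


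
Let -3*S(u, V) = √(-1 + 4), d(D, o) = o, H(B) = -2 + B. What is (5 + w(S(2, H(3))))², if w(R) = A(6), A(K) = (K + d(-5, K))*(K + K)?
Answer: 22201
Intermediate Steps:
A(K) = 4*K² (A(K) = (K + K)*(K + K) = (2*K)*(2*K) = 4*K²)
S(u, V) = -√3/3 (S(u, V) = -√(-1 + 4)/3 = -√3/3)
w(R) = 144 (w(R) = 4*6² = 4*36 = 144)
(5 + w(S(2, H(3))))² = (5 + 144)² = 149² = 22201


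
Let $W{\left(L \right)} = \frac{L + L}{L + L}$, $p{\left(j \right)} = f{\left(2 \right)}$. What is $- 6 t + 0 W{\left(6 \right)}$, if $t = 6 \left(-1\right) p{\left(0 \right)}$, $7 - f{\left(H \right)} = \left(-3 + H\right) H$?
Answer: $324$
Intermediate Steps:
$f{\left(H \right)} = 7 - H \left(-3 + H\right)$ ($f{\left(H \right)} = 7 - \left(-3 + H\right) H = 7 - H \left(-3 + H\right)$)
$p{\left(j \right)} = 9$ ($p{\left(j \right)} = 7 - 2^{2} + 3 \cdot 2 = 7 - 4 + 6 = 9$)
$W{\left(L \right)} = 1$ ($W{\left(L \right)} = \frac{2 L}{2 L} = 2 L \frac{1}{2 L} = 1$)
$t = -54$ ($t = 6 \left(-1\right) 9 = \left(-6\right) 9 = -54$)
$- 6 t + 0 W{\left(6 \right)} = \left(-6\right) \left(-54\right) + 0 \cdot 1 = 324 + 0 = 324$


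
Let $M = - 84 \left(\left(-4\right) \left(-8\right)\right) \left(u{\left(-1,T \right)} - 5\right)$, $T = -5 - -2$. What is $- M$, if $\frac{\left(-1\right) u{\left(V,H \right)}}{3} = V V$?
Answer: $-21504$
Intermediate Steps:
$T = -3$ ($T = -5 + 2 = -3$)
$u{\left(V,H \right)} = - 3 V^{2}$ ($u{\left(V,H \right)} = - 3 V V = - 3 V^{2}$)
$M = 21504$ ($M = - 84 \left(\left(-4\right) \left(-8\right)\right) \left(- 3 \left(-1\right)^{2} - 5\right) = \left(-84\right) 32 \left(\left(-3\right) 1 - 5\right) = - 2688 \left(-3 - 5\right) = \left(-2688\right) \left(-8\right) = 21504$)
$- M = \left(-1\right) 21504 = -21504$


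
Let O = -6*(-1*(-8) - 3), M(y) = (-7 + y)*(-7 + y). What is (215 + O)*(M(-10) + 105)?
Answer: 72890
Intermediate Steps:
M(y) = (-7 + y)²
O = -30 (O = -6*(8 - 3) = -6*5 = -30)
(215 + O)*(M(-10) + 105) = (215 - 30)*((-7 - 10)² + 105) = 185*((-17)² + 105) = 185*(289 + 105) = 185*394 = 72890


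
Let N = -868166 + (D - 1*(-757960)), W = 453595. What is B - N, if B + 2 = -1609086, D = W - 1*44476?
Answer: -1908001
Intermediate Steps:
D = 409119 (D = 453595 - 1*44476 = 453595 - 44476 = 409119)
B = -1609088 (B = -2 - 1609086 = -1609088)
N = 298913 (N = -868166 + (409119 - 1*(-757960)) = -868166 + (409119 + 757960) = -868166 + 1167079 = 298913)
B - N = -1609088 - 1*298913 = -1609088 - 298913 = -1908001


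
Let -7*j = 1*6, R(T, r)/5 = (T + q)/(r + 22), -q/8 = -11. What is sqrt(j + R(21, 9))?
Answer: sqrt(787493)/217 ≈ 4.0894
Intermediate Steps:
q = 88 (q = -8*(-11) = 88)
R(T, r) = 5*(88 + T)/(22 + r) (R(T, r) = 5*((T + 88)/(r + 22)) = 5*((88 + T)/(22 + r)) = 5*(88 + T)/(22 + r))
j = -6/7 ≈ -0.85714
sqrt(j + R(21, 9)) = sqrt(-6/7 + 5*(88 + 21)/(22 + 9)) = sqrt(-6/7 + 5*109/31) = sqrt(-6/7 + 5*(1/31)*109) = sqrt(-6/7 + 545/31) = sqrt(3629/217) = sqrt(787493)/217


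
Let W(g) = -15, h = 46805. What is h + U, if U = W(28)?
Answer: 46790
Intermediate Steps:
U = -15
h + U = 46805 - 15 = 46790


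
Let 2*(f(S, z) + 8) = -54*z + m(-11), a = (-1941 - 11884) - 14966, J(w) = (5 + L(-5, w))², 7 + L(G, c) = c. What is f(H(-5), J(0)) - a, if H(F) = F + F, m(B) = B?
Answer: 57339/2 ≈ 28670.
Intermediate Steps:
L(G, c) = -7 + c
H(F) = 2*F
J(w) = (-2 + w)² (J(w) = (5 + (-7 + w))² = (-2 + w)²)
a = -28791 (a = -13825 - 14966 = -28791)
f(S, z) = -27/2 - 27*z (f(S, z) = -8 + (-54*z - 11)/2 = -8 + (-11 - 54*z)/2 = -8 + (-11/2 - 27*z) = -27/2 - 27*z)
f(H(-5), J(0)) - a = (-27/2 - 27*(-2 + 0)²) - 1*(-28791) = (-27/2 - 27*(-2)²) + 28791 = (-27/2 - 27*4) + 28791 = (-27/2 - 108) + 28791 = -243/2 + 28791 = 57339/2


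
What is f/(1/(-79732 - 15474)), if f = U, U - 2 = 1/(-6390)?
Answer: -608318737/3195 ≈ -1.9040e+5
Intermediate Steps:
U = 12779/6390 (U = 2 + 1/(-6390) = 2 - 1/6390 = 12779/6390 ≈ 1.9998)
f = 12779/6390 ≈ 1.9998
f/(1/(-79732 - 15474)) = 12779/(6390*(1/(-79732 - 15474))) = 12779/(6390*(1/(-95206))) = 12779/(6390*(-1/95206)) = (12779/6390)*(-95206) = -608318737/3195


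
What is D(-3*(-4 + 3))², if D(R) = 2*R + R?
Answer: 81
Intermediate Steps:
D(R) = 3*R
D(-3*(-4 + 3))² = (3*(-3*(-4 + 3)))² = (3*(-3*(-1)))² = (3*3)² = 9² = 81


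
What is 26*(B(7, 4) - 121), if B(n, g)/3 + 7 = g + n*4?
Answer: -1196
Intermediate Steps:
B(n, g) = -21 + 3*g + 12*n (B(n, g) = -21 + 3*(g + n*4) = -21 + 3*(g + 4*n) = -21 + (3*g + 12*n) = -21 + 3*g + 12*n)
26*(B(7, 4) - 121) = 26*((-21 + 3*4 + 12*7) - 121) = 26*((-21 + 12 + 84) - 121) = 26*(75 - 121) = 26*(-46) = -1196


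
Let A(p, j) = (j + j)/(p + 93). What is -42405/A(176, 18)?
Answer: -3802315/12 ≈ -3.1686e+5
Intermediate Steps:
A(p, j) = 2*j/(93 + p) (A(p, j) = (2*j)/(93 + p) = 2*j/(93 + p))
-42405/A(176, 18) = -42405/(2*18/(93 + 176)) = -42405/(2*18/269) = -42405/(2*18*(1/269)) = -42405/36/269 = -42405*269/36 = -3802315/12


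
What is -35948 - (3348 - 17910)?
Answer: -21386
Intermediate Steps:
-35948 - (3348 - 17910) = -35948 - 1*(-14562) = -35948 + 14562 = -21386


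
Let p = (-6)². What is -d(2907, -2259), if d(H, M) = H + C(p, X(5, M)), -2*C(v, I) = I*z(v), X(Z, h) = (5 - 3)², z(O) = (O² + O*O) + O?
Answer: 2349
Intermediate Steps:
z(O) = O + 2*O² (z(O) = (O² + O²) + O = 2*O² + O = O + 2*O²)
X(Z, h) = 4 (X(Z, h) = 2² = 4)
p = 36
C(v, I) = -I*v*(1 + 2*v)/2
d(H, M) = -5256 + H (d(H, M) = H - ½*4*36*(1 + 2*36) = H - ½*4*36*(1 + 72) = H - ½*4*36*73 = H - 5256 = -5256 + H)
-d(2907, -2259) = -(-5256 + 2907) = -1*(-2349) = 2349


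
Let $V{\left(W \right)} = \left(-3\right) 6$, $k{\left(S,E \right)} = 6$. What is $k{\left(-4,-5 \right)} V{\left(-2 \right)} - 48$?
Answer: $-156$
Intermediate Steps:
$V{\left(W \right)} = -18$
$k{\left(-4,-5 \right)} V{\left(-2 \right)} - 48 = 6 \left(-18\right) - 48 = -108 - 48 = -156$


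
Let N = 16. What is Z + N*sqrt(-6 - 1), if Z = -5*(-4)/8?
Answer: 5/2 + 16*I*sqrt(7) ≈ 2.5 + 42.332*I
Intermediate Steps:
Z = 5/2 (Z = 20*(1/8) = 5/2 ≈ 2.5000)
Z + N*sqrt(-6 - 1) = 5/2 + 16*sqrt(-6 - 1) = 5/2 + 16*sqrt(-7) = 5/2 + 16*(I*sqrt(7)) = 5/2 + 16*I*sqrt(7)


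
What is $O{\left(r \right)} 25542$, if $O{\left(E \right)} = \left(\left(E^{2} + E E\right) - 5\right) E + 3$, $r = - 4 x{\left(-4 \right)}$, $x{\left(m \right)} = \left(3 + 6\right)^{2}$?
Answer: $-1737438996150$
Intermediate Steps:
$x{\left(m \right)} = 81$ ($x{\left(m \right)} = 9^{2} = 81$)
$r = -324$ ($r = \left(-4\right) 81 = -324$)
$O{\left(E \right)} = 3 + E \left(-5 + 2 E^{2}\right)$ ($O{\left(E \right)} = \left(\left(E^{2} + E^{2}\right) - 5\right) E + 3 = \left(2 E^{2} - 5\right) E + 3 = \left(-5 + 2 E^{2}\right) E + 3 = E \left(-5 + 2 E^{2}\right) + 3 = 3 + E \left(-5 + 2 E^{2}\right)$)
$O{\left(r \right)} 25542 = \left(3 - -1620 + 2 \left(-324\right)^{3}\right) 25542 = \left(3 + 1620 + 2 \left(-34012224\right)\right) 25542 = \left(3 + 1620 - 68024448\right) 25542 = \left(-68022825\right) 25542 = -1737438996150$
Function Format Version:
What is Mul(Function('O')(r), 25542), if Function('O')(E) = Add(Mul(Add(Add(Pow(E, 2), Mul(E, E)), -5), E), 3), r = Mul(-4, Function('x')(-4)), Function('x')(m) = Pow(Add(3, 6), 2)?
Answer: -1737438996150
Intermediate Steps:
Function('x')(m) = 81 (Function('x')(m) = Pow(9, 2) = 81)
r = -324 (r = Mul(-4, 81) = -324)
Function('O')(E) = Add(3, Mul(E, Add(-5, Mul(2, Pow(E, 2))))) (Function('O')(E) = Add(Mul(Add(Add(Pow(E, 2), Pow(E, 2)), -5), E), 3) = Add(Mul(Add(Mul(2, Pow(E, 2)), -5), E), 3) = Add(Mul(Add(-5, Mul(2, Pow(E, 2))), E), 3) = Add(Mul(E, Add(-5, Mul(2, Pow(E, 2)))), 3) = Add(3, Mul(E, Add(-5, Mul(2, Pow(E, 2))))))
Mul(Function('O')(r), 25542) = Mul(Add(3, Mul(-5, -324), Mul(2, Pow(-324, 3))), 25542) = Mul(Add(3, 1620, Mul(2, -34012224)), 25542) = Mul(Add(3, 1620, -68024448), 25542) = Mul(-68022825, 25542) = -1737438996150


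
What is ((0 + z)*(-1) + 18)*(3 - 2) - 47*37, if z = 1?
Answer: -1722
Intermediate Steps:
((0 + z)*(-1) + 18)*(3 - 2) - 47*37 = ((0 + 1)*(-1) + 18)*(3 - 2) - 47*37 = (1*(-1) + 18)*1 - 1739 = (-1 + 18)*1 - 1739 = 17*1 - 1739 = 17 - 1739 = -1722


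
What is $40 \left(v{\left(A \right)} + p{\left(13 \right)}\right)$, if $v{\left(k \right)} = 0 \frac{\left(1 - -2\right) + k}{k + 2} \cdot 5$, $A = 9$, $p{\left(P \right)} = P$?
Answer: $520$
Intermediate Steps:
$v{\left(k \right)} = 0$ ($v{\left(k \right)} = 0 \frac{\left(1 + 2\right) + k}{2 + k} 5 = 0 \frac{3 + k}{2 + k} 5 = 0 \cdot 5 = 0$)
$40 \left(v{\left(A \right)} + p{\left(13 \right)}\right) = 40 \left(0 + 13\right) = 40 \cdot 13 = 520$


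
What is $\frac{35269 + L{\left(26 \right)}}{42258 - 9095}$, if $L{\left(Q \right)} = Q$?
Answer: $\frac{2715}{2551} \approx 1.0643$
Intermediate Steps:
$\frac{35269 + L{\left(26 \right)}}{42258 - 9095} = \frac{35269 + 26}{42258 - 9095} = \frac{35295}{42258 - 9095} = \frac{35295}{33163} = 35295 \cdot \frac{1}{33163} = \frac{2715}{2551}$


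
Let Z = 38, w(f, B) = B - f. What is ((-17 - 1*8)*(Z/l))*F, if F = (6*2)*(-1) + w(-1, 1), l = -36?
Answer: -2375/9 ≈ -263.89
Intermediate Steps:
F = -10 (F = (6*2)*(-1) + (1 - 1*(-1)) = 12*(-1) + (1 + 1) = -12 + 2 = -10)
((-17 - 1*8)*(Z/l))*F = ((-17 - 1*8)*(38/(-36)))*(-10) = ((-17 - 8)*(38*(-1/36)))*(-10) = -25*(-19/18)*(-10) = (475/18)*(-10) = -2375/9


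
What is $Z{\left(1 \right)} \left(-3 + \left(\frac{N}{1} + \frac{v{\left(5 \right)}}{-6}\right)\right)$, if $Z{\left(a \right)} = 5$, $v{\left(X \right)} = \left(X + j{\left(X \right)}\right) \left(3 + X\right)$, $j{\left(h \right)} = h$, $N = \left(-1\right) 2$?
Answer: $- \frac{275}{3} \approx -91.667$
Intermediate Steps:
$N = -2$
$v{\left(X \right)} = 2 X \left(3 + X\right)$ ($v{\left(X \right)} = \left(X + X\right) \left(3 + X\right) = 2 X \left(3 + X\right)$)
$Z{\left(1 \right)} \left(-3 + \left(\frac{N}{1} + \frac{v{\left(5 \right)}}{-6}\right)\right) = 5 \left(-3 + \left(- \frac{2}{1} + \frac{2 \cdot 5 \left(3 + 5\right)}{-6}\right)\right) = 5 \left(-3 + \left(\left(-2\right) 1 + 2 \cdot 5 \cdot 8 \left(- \frac{1}{6}\right)\right)\right) = 5 \left(-3 + \left(-2 + 80 \left(- \frac{1}{6}\right)\right)\right) = 5 \left(-3 - \frac{46}{3}\right) = 5 \left(- \frac{55}{3}\right) = - \frac{275}{3}$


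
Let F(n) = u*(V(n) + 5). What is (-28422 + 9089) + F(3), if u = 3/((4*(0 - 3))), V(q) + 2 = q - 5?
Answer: -77333/4 ≈ -19333.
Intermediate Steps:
V(q) = -7 + q (V(q) = -2 + (q - 5) = -2 + (-5 + q) = -7 + q)
u = -1/4 (u = 3/((4*(-3))) = 3/(-12) = 3*(-1/12) = -1/4 ≈ -0.25000)
F(n) = 1/2 - n/4 (F(n) = -((-7 + n) + 5)/4 = -(-2 + n)/4 = 1/2 - n/4)
(-28422 + 9089) + F(3) = (-28422 + 9089) + (1/2 - 1/4*3) = -19333 + (1/2 - 3/4) = -19333 - 1/4 = -77333/4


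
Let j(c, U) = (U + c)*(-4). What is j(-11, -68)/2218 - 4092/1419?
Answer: -130722/47687 ≈ -2.7412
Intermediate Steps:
j(c, U) = -4*U - 4*c
j(-11, -68)/2218 - 4092/1419 = (-4*(-68) - 4*(-11))/2218 - 4092/1419 = (272 + 44)*(1/2218) - 4092*1/1419 = 316*(1/2218) - 124/43 = 158/1109 - 124/43 = -130722/47687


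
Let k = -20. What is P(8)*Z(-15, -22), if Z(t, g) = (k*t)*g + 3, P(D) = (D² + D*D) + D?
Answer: -897192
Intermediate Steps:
P(D) = D + 2*D² (P(D) = (D² + D²) + D = 2*D² + D = D + 2*D²)
Z(t, g) = 3 - 20*g*t (Z(t, g) = (-20*t)*g + 3 = -20*g*t + 3 = 3 - 20*g*t)
P(8)*Z(-15, -22) = (8*(1 + 2*8))*(3 - 20*(-22)*(-15)) = (8*(1 + 16))*(3 - 6600) = (8*17)*(-6597) = 136*(-6597) = -897192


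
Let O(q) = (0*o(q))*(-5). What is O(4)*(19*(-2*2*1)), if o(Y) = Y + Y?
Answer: 0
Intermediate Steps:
o(Y) = 2*Y
O(q) = 0 (O(q) = (0*(2*q))*(-5) = 0*(-5) = 0)
O(4)*(19*(-2*2*1)) = 0*(19*(-2*2*1)) = 0*(19*(-4*1)) = 0*(19*(-4)) = 0*(-76) = 0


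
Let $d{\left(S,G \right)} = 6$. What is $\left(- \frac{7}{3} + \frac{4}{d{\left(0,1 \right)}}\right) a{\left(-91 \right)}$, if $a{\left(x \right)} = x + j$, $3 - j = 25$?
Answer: $\frac{565}{3} \approx 188.33$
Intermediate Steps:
$j = -22$ ($j = 3 - 25 = -22$)
$a{\left(x \right)} = -22 + x$ ($a{\left(x \right)} = x - 22 = -22 + x$)
$\left(- \frac{7}{3} + \frac{4}{d{\left(0,1 \right)}}\right) a{\left(-91 \right)} = \left(- \frac{7}{3} + \frac{4}{6}\right) \left(-22 - 91\right) = \left(\left(-7\right) \frac{1}{3} + 4 \cdot \frac{1}{6}\right) \left(-113\right) = \left(- \frac{7}{3} + \frac{2}{3}\right) \left(-113\right) = \left(- \frac{5}{3}\right) \left(-113\right) = \frac{565}{3}$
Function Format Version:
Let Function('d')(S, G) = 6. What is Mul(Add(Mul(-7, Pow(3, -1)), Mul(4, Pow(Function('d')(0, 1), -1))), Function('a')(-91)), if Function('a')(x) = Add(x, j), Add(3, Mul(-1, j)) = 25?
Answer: Rational(565, 3) ≈ 188.33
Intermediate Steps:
j = -22 (j = Add(3, Mul(-1, 25)) = Add(3, -25) = -22)
Function('a')(x) = Add(-22, x) (Function('a')(x) = Add(x, -22) = Add(-22, x))
Mul(Add(Mul(-7, Pow(3, -1)), Mul(4, Pow(Function('d')(0, 1), -1))), Function('a')(-91)) = Mul(Add(Mul(-7, Pow(3, -1)), Mul(4, Pow(6, -1))), Add(-22, -91)) = Mul(Add(Mul(-7, Rational(1, 3)), Mul(4, Rational(1, 6))), -113) = Mul(Add(Rational(-7, 3), Rational(2, 3)), -113) = Mul(Rational(-5, 3), -113) = Rational(565, 3)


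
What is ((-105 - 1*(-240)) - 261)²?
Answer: 15876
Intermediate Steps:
((-105 - 1*(-240)) - 261)² = ((-105 + 240) - 261)² = (135 - 261)² = (-126)² = 15876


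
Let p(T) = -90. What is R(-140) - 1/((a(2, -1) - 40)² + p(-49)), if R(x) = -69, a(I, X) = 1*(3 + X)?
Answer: -93427/1354 ≈ -69.001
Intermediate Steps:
a(I, X) = 3 + X
R(-140) - 1/((a(2, -1) - 40)² + p(-49)) = -69 - 1/(((3 - 1) - 40)² - 90) = -69 - 1/((2 - 40)² - 90) = -69 - 1/((-38)² - 90) = -69 - 1/(1444 - 90) = -69 - 1/1354 = -93427/1354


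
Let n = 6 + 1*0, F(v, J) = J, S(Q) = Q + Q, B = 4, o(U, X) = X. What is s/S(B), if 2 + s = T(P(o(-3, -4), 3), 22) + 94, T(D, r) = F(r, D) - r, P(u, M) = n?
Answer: 19/2 ≈ 9.5000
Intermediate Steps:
S(Q) = 2*Q
n = 6 (n = 6 + 0 = 6)
P(u, M) = 6
T(D, r) = D - r
s = 76 (s = -2 + ((6 - 1*22) + 94) = -2 + ((6 - 22) + 94) = -2 + (-16 + 94) = -2 + 78 = 76)
s/S(B) = 76/((2*4)) = 76/8 = 76*(⅛) = 19/2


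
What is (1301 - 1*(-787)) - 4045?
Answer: -1957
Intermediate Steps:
(1301 - 1*(-787)) - 4045 = (1301 + 787) - 4045 = 2088 - 4045 = -1957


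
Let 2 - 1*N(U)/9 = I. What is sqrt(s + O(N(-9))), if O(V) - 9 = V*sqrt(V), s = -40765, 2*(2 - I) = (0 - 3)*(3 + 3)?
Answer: sqrt(-40756 - 729*I) ≈ 1.805 - 201.89*I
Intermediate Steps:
I = 11 (I = 2 - (0 - 3)*(3 + 3)/2 = 2 - (-3)*6/2 = 2 - 1/2*(-18) = 2 + 9 = 11)
N(U) = -81 (N(U) = 18 - 9*11 = 18 - 99 = -81)
O(V) = 9 + V**(3/2) (O(V) = 9 + V*sqrt(V) = 9 + V**(3/2))
sqrt(s + O(N(-9))) = sqrt(-40765 + (9 + (-81)**(3/2))) = sqrt(-40765 + (9 - 729*I)) = sqrt(-40756 - 729*I)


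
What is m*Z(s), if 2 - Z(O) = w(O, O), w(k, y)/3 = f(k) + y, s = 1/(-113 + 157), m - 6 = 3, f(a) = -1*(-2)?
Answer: -1611/44 ≈ -36.614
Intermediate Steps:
f(a) = 2
m = 9 (m = 6 + 3 = 9)
s = 1/44 ≈ 0.022727
w(k, y) = 6 + 3*y (w(k, y) = 3*(2 + y) = 6 + 3*y)
Z(O) = -4 - 3*O (Z(O) = 2 - (6 + 3*O) = 2 + (-6 - 3*O) = -4 - 3*O)
m*Z(s) = 9*(-4 - 3*1/44) = 9*(-4 - 3/44) = 9*(-179/44) = -1611/44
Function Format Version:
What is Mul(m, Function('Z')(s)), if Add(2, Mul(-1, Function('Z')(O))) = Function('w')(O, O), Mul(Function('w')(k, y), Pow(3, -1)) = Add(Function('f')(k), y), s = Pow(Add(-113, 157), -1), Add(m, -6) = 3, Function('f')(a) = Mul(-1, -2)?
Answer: Rational(-1611, 44) ≈ -36.614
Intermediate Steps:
Function('f')(a) = 2
m = 9 (m = Add(6, 3) = 9)
s = Rational(1, 44) (s = Pow(44, -1) = Rational(1, 44) ≈ 0.022727)
Function('w')(k, y) = Add(6, Mul(3, y)) (Function('w')(k, y) = Mul(3, Add(2, y)) = Add(6, Mul(3, y)))
Function('Z')(O) = Add(-4, Mul(-3, O)) (Function('Z')(O) = Add(2, Mul(-1, Add(6, Mul(3, O)))) = Add(2, Add(-6, Mul(-3, O))) = Add(-4, Mul(-3, O)))
Mul(m, Function('Z')(s)) = Mul(9, Add(-4, Mul(-3, Rational(1, 44)))) = Mul(9, Add(-4, Rational(-3, 44))) = Mul(9, Rational(-179, 44)) = Rational(-1611, 44)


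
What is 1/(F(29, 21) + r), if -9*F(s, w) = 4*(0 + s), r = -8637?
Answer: -9/77849 ≈ -0.00011561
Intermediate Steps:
F(s, w) = -4*s/9 (F(s, w) = -4*(0 + s)/9 = -4*s/9)
1/(F(29, 21) + r) = 1/(-4/9*29 - 8637) = 1/(-116/9 - 8637) = 1/(-77849/9) = -9/77849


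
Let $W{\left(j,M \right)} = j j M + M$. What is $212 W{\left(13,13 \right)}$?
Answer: $468520$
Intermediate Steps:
$W{\left(j,M \right)} = M + M j^{2}$ ($W{\left(j,M \right)} = j^{2} M + M = M j^{2} + M = M + M j^{2}$)
$212 W{\left(13,13 \right)} = 212 \cdot 13 \left(1 + 13^{2}\right) = 212 \cdot 13 \left(1 + 169\right) = 212 \cdot 13 \cdot 170 = 212 \cdot 2210 = 468520$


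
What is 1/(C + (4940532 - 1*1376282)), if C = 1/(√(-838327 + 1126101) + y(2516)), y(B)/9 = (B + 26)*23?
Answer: 986868962100159694/3517447698167369676304001 + √287774/3517447698167369676304001 ≈ 2.8056e-7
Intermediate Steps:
y(B) = 5382 + 207*B (y(B) = 9*((B + 26)*23) = 9*((26 + B)*23) = 9*(598 + 23*B) = 5382 + 207*B)
C = 1/(526194 + √287774) (C = 1/(√(-838327 + 1126101) + (5382 + 207*2516)) = 1/(√287774 + (5382 + 520812)) = 1/(√287774 + 526194) = 1/(526194 + √287774) ≈ 1.8985e-6)
1/(C + (4940532 - 1*1376282)) = 1/((263097/138439918931 - √287774/276879837862) + (4940532 - 1*1376282)) = 1/((263097/138439918931 - √287774/276879837862) + (4940532 - 1376282)) = 1/((263097/138439918931 - √287774/276879837862) + 3564250) = 1/(493434481050079847/138439918931 - √287774/276879837862)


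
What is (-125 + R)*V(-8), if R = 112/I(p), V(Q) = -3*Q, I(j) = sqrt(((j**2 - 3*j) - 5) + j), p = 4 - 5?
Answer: -3000 - 1344*I*sqrt(2) ≈ -3000.0 - 1900.7*I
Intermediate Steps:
p = -1
I(j) = sqrt(-5 + j**2 - 2*j) (I(j) = sqrt((-5 + j**2 - 3*j) + j) = sqrt(-5 + j**2 - 2*j))
R = -56*I*sqrt(2) (R = 112/(sqrt(-5 + (-1)**2 - 2*(-1))) = 112/(sqrt(-5 + 1 + 2)) = 112/(sqrt(-2)) = 112/((I*sqrt(2))) = 112*(-I*sqrt(2)/2) = -56*I*sqrt(2) ≈ -79.196*I)
(-125 + R)*V(-8) = (-125 - 56*I*sqrt(2))*(-3*(-8)) = (-125 - 56*I*sqrt(2))*24 = -3000 - 1344*I*sqrt(2)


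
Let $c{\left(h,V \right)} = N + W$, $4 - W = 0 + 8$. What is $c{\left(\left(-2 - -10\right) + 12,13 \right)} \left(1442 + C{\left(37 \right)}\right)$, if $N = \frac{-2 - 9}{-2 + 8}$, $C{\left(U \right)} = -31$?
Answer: $- \frac{49385}{6} \approx -8230.8$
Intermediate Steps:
$N = - \frac{11}{6} \approx -1.8333$
$W = -4$ ($W = 4 - \left(0 + 8\right) = 4 - 8 = -4$)
$c{\left(h,V \right)} = - \frac{35}{6}$ ($c{\left(h,V \right)} = - \frac{11}{6} - 4 = - \frac{35}{6}$)
$c{\left(\left(-2 - -10\right) + 12,13 \right)} \left(1442 + C{\left(37 \right)}\right) = - \frac{35 \left(1442 - 31\right)}{6} = \left(- \frac{35}{6}\right) 1411 = - \frac{49385}{6}$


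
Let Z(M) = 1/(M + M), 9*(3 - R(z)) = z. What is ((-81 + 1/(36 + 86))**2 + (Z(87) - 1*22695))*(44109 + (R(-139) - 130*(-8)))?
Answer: -8493458725174777/11654172 ≈ -7.2879e+8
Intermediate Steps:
R(z) = 3 - z/9
Z(M) = 1/(2*M)
((-81 + 1/(36 + 86))**2 + (Z(87) - 1*22695))*(44109 + (R(-139) - 130*(-8))) = ((-81 + 1/(36 + 86))**2 + ((1/2)/87 - 1*22695))*(44109 + ((3 - 1/9*(-139)) - 130*(-8))) = ((-81 + 1/122)**2 + ((1/2)*(1/87) - 22695))*(44109 + ((3 + 139/9) + 1040)) = ((-81 + 1/122)**2 + (1/174 - 22695))*(44109 + (166/9 + 1040)) = ((-9881/122)**2 - 3948929/174)*(44109 + 9526/9) = (97634161/14884 - 3948929/174)*(406507/9) = -20893757611/1294908*406507/9 = -8493458725174777/11654172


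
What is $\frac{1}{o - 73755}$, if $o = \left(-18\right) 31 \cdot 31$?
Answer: $- \frac{1}{91053} \approx -1.0983 \cdot 10^{-5}$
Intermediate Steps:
$o = -17298$ ($o = \left(-558\right) 31 = -17298$)
$\frac{1}{o - 73755} = \frac{1}{-17298 - 73755} = \frac{1}{-91053} = - \frac{1}{91053}$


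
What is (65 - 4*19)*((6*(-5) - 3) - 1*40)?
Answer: 803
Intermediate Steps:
(65 - 4*19)*((6*(-5) - 3) - 1*40) = (65 - 76)*((-30 - 3) - 40) = -11*(-33 - 40) = -11*(-73) = 803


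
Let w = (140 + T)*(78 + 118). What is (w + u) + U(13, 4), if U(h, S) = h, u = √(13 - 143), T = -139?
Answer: 209 + I*√130 ≈ 209.0 + 11.402*I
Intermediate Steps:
w = 196 (w = (140 - 139)*(78 + 118) = 1*196 = 196)
u = I*√130 (u = √(-130) = I*√130 ≈ 11.402*I)
(w + u) + U(13, 4) = (196 + I*√130) + 13 = 209 + I*√130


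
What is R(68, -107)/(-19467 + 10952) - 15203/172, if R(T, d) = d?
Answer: -129435141/1464580 ≈ -88.377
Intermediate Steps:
R(68, -107)/(-19467 + 10952) - 15203/172 = -107/(-19467 + 10952) - 15203/172 = -107/(-8515) - 15203*1/172 = -107*(-1/8515) - 15203/172 = 107/8515 - 15203/172 = -129435141/1464580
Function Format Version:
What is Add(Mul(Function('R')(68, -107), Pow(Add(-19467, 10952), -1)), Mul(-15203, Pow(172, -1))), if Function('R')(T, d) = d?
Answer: Rational(-129435141, 1464580) ≈ -88.377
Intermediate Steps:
Add(Mul(Function('R')(68, -107), Pow(Add(-19467, 10952), -1)), Mul(-15203, Pow(172, -1))) = Add(Mul(-107, Pow(Add(-19467, 10952), -1)), Mul(-15203, Pow(172, -1))) = Add(Mul(-107, Pow(-8515, -1)), Mul(-15203, Rational(1, 172))) = Add(Mul(-107, Rational(-1, 8515)), Rational(-15203, 172)) = Add(Rational(107, 8515), Rational(-15203, 172)) = Rational(-129435141, 1464580)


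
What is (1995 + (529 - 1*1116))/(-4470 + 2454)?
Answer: -44/63 ≈ -0.69841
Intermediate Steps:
(1995 + (529 - 1*1116))/(-4470 + 2454) = (1995 + (529 - 1116))/(-2016) = (1995 - 587)*(-1/2016) = 1408*(-1/2016) = -44/63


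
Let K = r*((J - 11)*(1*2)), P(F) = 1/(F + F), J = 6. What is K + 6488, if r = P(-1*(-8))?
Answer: 51899/8 ≈ 6487.4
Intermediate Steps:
P(F) = 1/(2*F)
r = 1/16 (r = 1/(2*((-1*(-8)))) = (1/2)/8 = (1/2)*(1/8) = 1/16 ≈ 0.062500)
K = -5/8 (K = ((6 - 11)*(1*2))/16 = (-5*2)/16 = (1/16)*(-10) = -5/8 ≈ -0.62500)
K + 6488 = -5/8 + 6488 = 51899/8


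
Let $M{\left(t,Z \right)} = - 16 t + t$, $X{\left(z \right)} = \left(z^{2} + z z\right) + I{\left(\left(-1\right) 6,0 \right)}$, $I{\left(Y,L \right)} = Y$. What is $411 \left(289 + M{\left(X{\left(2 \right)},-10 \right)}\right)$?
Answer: $106449$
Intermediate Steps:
$X{\left(z \right)} = -6 + 2 z^{2}$ ($X{\left(z \right)} = \left(z^{2} + z z\right) - 6 = \left(z^{2} + z^{2}\right) - 6 = 2 z^{2} - 6 = -6 + 2 z^{2}$)
$M{\left(t,Z \right)} = - 15 t$
$411 \left(289 + M{\left(X{\left(2 \right)},-10 \right)}\right) = 411 \left(289 - 15 \left(-6 + 2 \cdot 2^{2}\right)\right) = 411 \left(289 - 15 \left(-6 + 2 \cdot 4\right)\right) = 411 \left(289 - 15 \left(-6 + 8\right)\right) = 411 \left(289 - 30\right) = 411 \cdot 259 = 106449$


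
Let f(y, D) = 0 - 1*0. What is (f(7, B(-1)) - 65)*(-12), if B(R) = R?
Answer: 780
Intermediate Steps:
f(y, D) = 0 (f(y, D) = 0 + 0 = 0)
(f(7, B(-1)) - 65)*(-12) = (0 - 65)*(-12) = -65*(-12) = 780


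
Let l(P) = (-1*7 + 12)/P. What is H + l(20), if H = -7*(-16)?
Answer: 449/4 ≈ 112.25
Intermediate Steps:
H = 112
l(P) = 5/P (l(P) = (-7 + 12)/P = 5/P)
H + l(20) = 112 + 5/20 = 112 + 5*(1/20) = 112 + 1/4 = 449/4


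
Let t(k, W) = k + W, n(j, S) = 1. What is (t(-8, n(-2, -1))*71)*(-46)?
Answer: 22862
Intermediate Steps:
t(k, W) = W + k
(t(-8, n(-2, -1))*71)*(-46) = ((1 - 8)*71)*(-46) = -7*71*(-46) = -497*(-46) = 22862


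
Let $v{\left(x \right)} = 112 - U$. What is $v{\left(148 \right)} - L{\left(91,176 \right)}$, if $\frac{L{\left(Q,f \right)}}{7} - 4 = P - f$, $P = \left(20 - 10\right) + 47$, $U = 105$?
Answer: $812$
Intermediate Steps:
$v{\left(x \right)} = 7$ ($v{\left(x \right)} = 112 - 105 = 7$)
$P = 57$ ($P = 10 + 47 = 57$)
$L{\left(Q,f \right)} = 427 - 7 f$ ($L{\left(Q,f \right)} = 28 + 7 \left(57 - f\right) = 28 - \left(-399 + 7 f\right) = 427 - 7 f$)
$v{\left(148 \right)} - L{\left(91,176 \right)} = 7 - \left(427 - 1232\right) = 7 - -805 = 7 + 805 = 812$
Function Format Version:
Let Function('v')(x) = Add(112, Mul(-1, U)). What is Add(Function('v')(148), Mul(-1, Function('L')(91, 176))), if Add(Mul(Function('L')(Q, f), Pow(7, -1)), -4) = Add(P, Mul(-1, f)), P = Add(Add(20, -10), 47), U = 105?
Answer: 812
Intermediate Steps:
Function('v')(x) = 7 (Function('v')(x) = Add(112, Mul(-1, 105)) = Add(112, -105) = 7)
P = 57 (P = Add(10, 47) = 57)
Function('L')(Q, f) = Add(427, Mul(-7, f)) (Function('L')(Q, f) = Add(28, Mul(7, Add(57, Mul(-1, f)))) = Add(28, Add(399, Mul(-7, f))) = Add(427, Mul(-7, f)))
Add(Function('v')(148), Mul(-1, Function('L')(91, 176))) = Add(7, Mul(-1, Add(427, Mul(-7, 176)))) = Add(7, Mul(-1, Add(427, -1232))) = Add(7, Mul(-1, -805)) = Add(7, 805) = 812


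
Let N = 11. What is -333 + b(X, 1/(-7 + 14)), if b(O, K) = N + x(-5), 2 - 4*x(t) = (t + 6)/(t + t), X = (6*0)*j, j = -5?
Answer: -12859/40 ≈ -321.48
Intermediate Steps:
X = 0 (X = (6*0)*(-5) = 0*(-5) = 0)
x(t) = ½ - (6 + t)/(8*t) (x(t) = ½ - (t + 6)/(4*(t + t)) = ½ - (6 + t)/(4*(2*t)) = ½ - (6 + t)*1/(2*t)/4 = ½ - (6 + t)/(8*t))
b(O, K) = 461/40 (b(O, K) = 11 + (3/8)*(-2 - 5)/(-5) = 11 + (3/8)*(-⅕)*(-7) = 11 + 21/40 = 461/40)
-333 + b(X, 1/(-7 + 14)) = -333 + 461/40 = -12859/40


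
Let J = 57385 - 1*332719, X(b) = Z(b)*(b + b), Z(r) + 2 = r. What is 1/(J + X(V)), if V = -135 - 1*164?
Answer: -1/95336 ≈ -1.0489e-5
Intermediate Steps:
Z(r) = -2 + r
V = -299 (V = -135 - 164 = -299)
X(b) = 2*b*(-2 + b) (X(b) = (-2 + b)*(b + b) = (-2 + b)*(2*b) = 2*b*(-2 + b))
J = -275334 (J = 57385 - 332719 = -275334)
1/(J + X(V)) = 1/(-275334 + 2*(-299)*(-2 - 299)) = 1/(-275334 + 2*(-299)*(-301)) = 1/(-275334 + 179998) = 1/(-95336) = -1/95336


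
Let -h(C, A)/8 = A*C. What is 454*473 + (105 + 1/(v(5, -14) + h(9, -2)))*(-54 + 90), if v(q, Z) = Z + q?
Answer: 3277834/15 ≈ 2.1852e+5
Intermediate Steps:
h(C, A) = -8*A*C
454*473 + (105 + 1/(v(5, -14) + h(9, -2)))*(-54 + 90) = 454*473 + (105 + 1/((-14 + 5) - 8*(-2)*9))*(-54 + 90) = 214742 + (105 + 1/(-9 + 144))*36 = 214742 + (105 + 1/135)*36 = 214742 + (14176/135)*36 = 214742 + 56704/15 = 3277834/15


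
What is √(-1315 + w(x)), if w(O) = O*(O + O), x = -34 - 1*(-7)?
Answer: √143 ≈ 11.958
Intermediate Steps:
x = -27 (x = -34 + 7 = -27)
w(O) = 2*O² (w(O) = O*(2*O) = 2*O²)
√(-1315 + w(x)) = √(-1315 + 2*(-27)²) = √(-1315 + 2*729) = √(-1315 + 1458) = √143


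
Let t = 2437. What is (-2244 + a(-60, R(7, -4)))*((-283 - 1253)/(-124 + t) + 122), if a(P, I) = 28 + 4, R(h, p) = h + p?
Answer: -206932600/771 ≈ -2.6840e+5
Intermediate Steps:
a(P, I) = 32
(-2244 + a(-60, R(7, -4)))*((-283 - 1253)/(-124 + t) + 122) = (-2244 + 32)*((-283 - 1253)/(-124 + 2437) + 122) = -2212*(-1536/2313 + 122) = -2212*(-1536*1/2313 + 122) = -2212*(-512/771 + 122) = -2212*93550/771 = -206932600/771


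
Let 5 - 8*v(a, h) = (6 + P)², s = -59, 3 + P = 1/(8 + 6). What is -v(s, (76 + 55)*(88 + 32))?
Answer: 869/1568 ≈ 0.55421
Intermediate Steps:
P = -41/14 (P = -3 + 1/(8 + 6) = -3 + 1/14 = -41/14 ≈ -2.9286)
v(a, h) = -869/1568 (v(a, h) = 5/8 - (6 - 41/14)²/8 = 5/8 - (43/14)²/8 = 5/8 - ⅛*1849/196 = 5/8 - 1849/1568 = -869/1568)
-v(s, (76 + 55)*(88 + 32)) = -1*(-869/1568) = 869/1568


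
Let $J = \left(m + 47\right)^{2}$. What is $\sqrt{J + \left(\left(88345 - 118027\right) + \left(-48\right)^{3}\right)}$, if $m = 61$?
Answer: $3 i \sqrt{14290} \approx 358.62 i$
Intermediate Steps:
$J = 11664$ ($J = \left(61 + 47\right)^{2} = 108^{2} = 11664$)
$\sqrt{J + \left(\left(88345 - 118027\right) + \left(-48\right)^{3}\right)} = \sqrt{11664 + \left(\left(88345 - 118027\right) + \left(-48\right)^{3}\right)} = \sqrt{11664 - 140274} = \sqrt{-128610} = 3 i \sqrt{14290}$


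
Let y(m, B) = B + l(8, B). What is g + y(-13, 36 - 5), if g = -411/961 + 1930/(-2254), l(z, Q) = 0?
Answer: 32183895/1083047 ≈ 29.716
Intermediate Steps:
g = -1390562/1083047 (g = -411*1/961 + 1930*(-1/2254) = -411/961 - 965/1127 = -1390562/1083047 ≈ -1.2839)
y(m, B) = B (y(m, B) = B + 0 = B)
g + y(-13, 36 - 5) = -1390562/1083047 + (36 - 5) = -1390562/1083047 + 31 = 32183895/1083047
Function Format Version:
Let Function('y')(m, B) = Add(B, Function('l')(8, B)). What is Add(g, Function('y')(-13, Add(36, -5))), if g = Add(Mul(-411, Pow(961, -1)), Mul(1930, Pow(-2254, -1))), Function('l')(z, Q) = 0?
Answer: Rational(32183895, 1083047) ≈ 29.716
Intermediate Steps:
g = Rational(-1390562, 1083047) (g = Add(Mul(-411, Rational(1, 961)), Mul(1930, Rational(-1, 2254))) = Add(Rational(-411, 961), Rational(-965, 1127)) = Rational(-1390562, 1083047) ≈ -1.2839)
Function('y')(m, B) = B (Function('y')(m, B) = Add(B, 0) = B)
Add(g, Function('y')(-13, Add(36, -5))) = Add(Rational(-1390562, 1083047), Add(36, -5)) = Add(Rational(-1390562, 1083047), 31) = Rational(32183895, 1083047)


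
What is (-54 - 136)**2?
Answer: 36100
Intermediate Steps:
(-54 - 136)**2 = (-190)**2 = 36100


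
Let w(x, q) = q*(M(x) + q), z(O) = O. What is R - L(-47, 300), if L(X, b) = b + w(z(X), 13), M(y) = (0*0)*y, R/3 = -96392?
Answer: -289645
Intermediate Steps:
R = -289176 (R = 3*(-96392) = -289176)
M(y) = 0 (M(y) = 0*y = 0)
w(x, q) = q² (w(x, q) = q*(0 + q) = q*q = q²)
L(X, b) = 169 + b (L(X, b) = b + 13² = b + 169 = 169 + b)
R - L(-47, 300) = -289176 - (169 + 300) = -289176 - 1*469 = -289176 - 469 = -289645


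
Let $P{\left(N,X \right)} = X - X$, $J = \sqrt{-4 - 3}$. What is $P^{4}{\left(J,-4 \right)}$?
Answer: $0$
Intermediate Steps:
$J = i \sqrt{7}$ ($J = \sqrt{-7} = i \sqrt{7} \approx 2.6458 i$)
$P{\left(N,X \right)} = 0$
$P^{4}{\left(J,-4 \right)} = 0^{4} = 0$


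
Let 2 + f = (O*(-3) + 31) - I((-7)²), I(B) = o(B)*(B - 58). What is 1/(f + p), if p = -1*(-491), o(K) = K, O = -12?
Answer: 1/997 ≈ 0.0010030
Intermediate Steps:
I(B) = B*(-58 + B) (I(B) = B*(B - 58) = B*(-58 + B))
p = 491
f = 506 (f = -2 + ((-12*(-3) + 31) - (-7)²*(-58 + (-7)²)) = -2 + ((36 + 31) - 49*(-58 + 49)) = -2 + (67 - 49*(-9)) = -2 + (67 - 1*(-441)) = -2 + (67 + 441) = -2 + 508 = 506)
1/(f + p) = 1/(506 + 491) = 1/997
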